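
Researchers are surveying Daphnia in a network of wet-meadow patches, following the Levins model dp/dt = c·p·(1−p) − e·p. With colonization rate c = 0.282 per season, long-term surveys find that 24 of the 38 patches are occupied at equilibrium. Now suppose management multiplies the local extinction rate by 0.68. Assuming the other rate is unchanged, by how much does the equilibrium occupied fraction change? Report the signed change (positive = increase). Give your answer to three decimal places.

Observed p* = 24/38 = 0.63158.
Balance c(1−p*) = e gives e = 0.282×(1 − 0.63158) = 0.10389.
New p* = 1 − e/c = 1 − 0.07065/0.28200 = 0.74947.
Δp* = 0.74947 − 0.63158 = +0.11789.

0.118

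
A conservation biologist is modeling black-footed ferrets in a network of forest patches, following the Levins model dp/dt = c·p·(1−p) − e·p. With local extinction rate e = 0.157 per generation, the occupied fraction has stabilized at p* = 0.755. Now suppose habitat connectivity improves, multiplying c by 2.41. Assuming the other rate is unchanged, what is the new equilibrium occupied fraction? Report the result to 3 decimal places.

0.898

Balance c(1−p*) = e gives c = e/(1 − 0.75500) = 0.157/0.24500 = 0.64082.
New p* = 1 − e/c = 1 − 0.15700/1.54438 = 0.89834.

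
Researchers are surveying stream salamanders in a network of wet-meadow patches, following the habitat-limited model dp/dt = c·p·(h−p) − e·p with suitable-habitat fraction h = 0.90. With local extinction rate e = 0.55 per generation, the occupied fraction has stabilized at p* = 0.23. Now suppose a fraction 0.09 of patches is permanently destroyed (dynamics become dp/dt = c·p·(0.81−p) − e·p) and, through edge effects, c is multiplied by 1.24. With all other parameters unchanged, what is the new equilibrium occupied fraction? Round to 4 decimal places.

0.2697

Balance c(h−p*) = e gives c = e/(0.9 − 0.23000) = 0.55/0.67000 = 0.82090.
New p* = 0.81 − e/c = 0.81 − 0.55000/1.01792 = 0.26968.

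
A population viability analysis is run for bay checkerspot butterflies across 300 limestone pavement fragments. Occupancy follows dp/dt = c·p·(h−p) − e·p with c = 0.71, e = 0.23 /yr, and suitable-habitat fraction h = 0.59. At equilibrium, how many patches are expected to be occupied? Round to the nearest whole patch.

p* = h − e/c = 0.59 − 0.3239 = 0.2661.
Expected occupied patches = N × p* = 300 × 0.2661 = 79.82 ≈ 80.

80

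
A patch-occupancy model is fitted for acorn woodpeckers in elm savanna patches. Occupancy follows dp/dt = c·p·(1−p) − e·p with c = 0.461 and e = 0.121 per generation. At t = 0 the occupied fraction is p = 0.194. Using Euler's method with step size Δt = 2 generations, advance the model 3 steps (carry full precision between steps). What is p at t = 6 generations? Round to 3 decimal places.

Update rule: p ← p + [c·p·(1−p) − e·p]·Δt with Δt = 2.
p: 0.19400 → 0.29122  (Δp = +0.09722)
p: 0.29122 → 0.41106  (Δp = +0.11984)
p: 0.41106 → 0.53479  (Δp = +0.12373)

0.535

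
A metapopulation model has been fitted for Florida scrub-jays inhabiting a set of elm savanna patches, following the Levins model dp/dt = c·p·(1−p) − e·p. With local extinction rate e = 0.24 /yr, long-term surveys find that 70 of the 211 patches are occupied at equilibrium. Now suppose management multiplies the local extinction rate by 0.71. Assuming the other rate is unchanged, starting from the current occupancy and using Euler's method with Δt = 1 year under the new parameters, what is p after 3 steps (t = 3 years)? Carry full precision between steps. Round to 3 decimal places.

0.397

Observed p* = 70/211 = 0.33175.
Balance c(1−p*) = e gives c = e/(1 − 0.33175) = 0.24/0.66825 = 0.35915.
Starting from p₀ = 0.33175; update p ← p + (dp/dt)·Δt with the new parameters.
t = 1: p = 0.33175 + (+0.02309) = 0.35484
t = 2: p = 0.35484 + (+0.02175) = 0.37660
t = 3: p = 0.37660 + (+0.02015) = 0.39674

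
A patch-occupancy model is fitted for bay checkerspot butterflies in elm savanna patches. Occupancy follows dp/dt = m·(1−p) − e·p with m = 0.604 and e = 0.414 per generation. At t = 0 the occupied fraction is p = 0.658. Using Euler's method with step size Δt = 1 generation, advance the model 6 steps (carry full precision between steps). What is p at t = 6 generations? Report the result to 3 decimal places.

0.593

Update rule: p ← p + [m·(1−p) − e·p]·Δt with Δt = 1.
step 1: Δp = -0.06584, p = 0.59216
step 2: Δp = +0.00119, p = 0.59334
step 3: Δp = -0.00002, p = 0.59332
step 4: Δp = +0.00000, p = 0.59332
step 5: Δp = -0.00000, p = 0.59332
step 6: Δp = +0.00000, p = 0.59332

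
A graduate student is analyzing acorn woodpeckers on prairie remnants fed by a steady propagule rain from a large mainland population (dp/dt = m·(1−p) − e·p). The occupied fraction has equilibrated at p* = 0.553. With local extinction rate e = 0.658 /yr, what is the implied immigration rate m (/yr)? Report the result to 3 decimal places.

At equilibrium m(1−p*) = e·p*, so m = e·p*/(1−p*).
m = 0.658 × 0.553 / 0.4470 = 0.3639/0.4470 = 0.8140.

0.814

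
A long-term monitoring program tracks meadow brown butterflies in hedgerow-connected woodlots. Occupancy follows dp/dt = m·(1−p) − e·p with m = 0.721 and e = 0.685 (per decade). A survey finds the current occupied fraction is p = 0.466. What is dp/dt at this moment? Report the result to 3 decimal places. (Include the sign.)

0.066

Colonization term: m·(1−p) = 0.721×0.5340 = 0.38501.
Extinction term: e·p = 0.31921.
dp/dt = 0.38501 − 0.31921 = 0.06580.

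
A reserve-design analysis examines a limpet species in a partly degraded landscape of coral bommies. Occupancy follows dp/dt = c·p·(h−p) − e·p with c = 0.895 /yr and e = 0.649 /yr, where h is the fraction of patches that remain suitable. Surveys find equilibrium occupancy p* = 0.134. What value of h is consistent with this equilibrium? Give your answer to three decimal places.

0.859

At equilibrium c(h−p*) = e, so h = p* + e/c.
h = 0.134 + 0.649/0.895 = 0.134 + 0.7251 = 0.8591.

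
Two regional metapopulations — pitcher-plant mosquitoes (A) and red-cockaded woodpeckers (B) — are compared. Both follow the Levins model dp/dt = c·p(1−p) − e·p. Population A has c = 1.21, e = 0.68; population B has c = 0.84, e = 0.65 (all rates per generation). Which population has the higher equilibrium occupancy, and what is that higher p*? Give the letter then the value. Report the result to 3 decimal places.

A, 0.438

A: p*_A = 1 − 0.68/1.21 = 0.4380.
B: p*_B = 1 − 0.65/0.84 = 0.2262.
A is higher at 0.4380.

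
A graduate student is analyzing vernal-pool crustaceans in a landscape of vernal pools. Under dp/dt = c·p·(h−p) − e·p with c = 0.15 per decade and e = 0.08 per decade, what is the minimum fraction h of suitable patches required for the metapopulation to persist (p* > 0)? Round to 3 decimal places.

p* = h − e/c is positive only when h > e/c.
h_min = e/c = 0.08/0.15 = 0.5333.

0.533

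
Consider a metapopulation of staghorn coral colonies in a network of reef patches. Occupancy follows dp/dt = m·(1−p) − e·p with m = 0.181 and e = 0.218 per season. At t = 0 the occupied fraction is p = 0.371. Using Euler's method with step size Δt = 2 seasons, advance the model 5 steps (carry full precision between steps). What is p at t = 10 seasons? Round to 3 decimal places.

0.454

Update rule: p ← p + [m·(1−p) − e·p]·Δt with Δt = 2.
t = 2: p = 0.37100 + (+0.06594) = 0.43694
t = 4: p = 0.43694 + (+0.01332) = 0.45026
t = 6: p = 0.45026 + (+0.00269) = 0.45295
t = 8: p = 0.45295 + (+0.00054) = 0.45350
t = 10: p = 0.45350 + (+0.00011) = 0.45361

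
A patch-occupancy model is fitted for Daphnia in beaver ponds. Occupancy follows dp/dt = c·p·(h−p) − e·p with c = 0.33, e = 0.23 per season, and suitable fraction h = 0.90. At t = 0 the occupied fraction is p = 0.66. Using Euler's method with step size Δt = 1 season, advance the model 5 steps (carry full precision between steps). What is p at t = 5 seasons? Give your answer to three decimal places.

Update rule: p ← p + [c·p·(h−p) − e·p]·Δt with Δt = 1.
p: 0.66000 → 0.56047  (Δp = -0.09953)
p: 0.56047 → 0.49436  (Δp = -0.06611)
p: 0.49436 → 0.44683  (Δp = -0.04753)
p: 0.44683 → 0.41088  (Δp = -0.03595)
p: 0.41088 → 0.38270  (Δp = -0.02818)

0.383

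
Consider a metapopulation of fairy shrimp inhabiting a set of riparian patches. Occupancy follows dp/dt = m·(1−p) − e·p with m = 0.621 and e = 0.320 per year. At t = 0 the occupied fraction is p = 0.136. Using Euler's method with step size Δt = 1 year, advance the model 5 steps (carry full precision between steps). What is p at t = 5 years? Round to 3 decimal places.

Update rule: p ← p + [m·(1−p) − e·p]·Δt with Δt = 1.
t = 1: p = 0.13600 + (+0.49302) = 0.62902
t = 2: p = 0.62902 + (+0.02909) = 0.65811
t = 3: p = 0.65811 + (+0.00172) = 0.65983
t = 4: p = 0.65983 + (+0.00010) = 0.65993
t = 5: p = 0.65993 + (+0.00001) = 0.65994

0.660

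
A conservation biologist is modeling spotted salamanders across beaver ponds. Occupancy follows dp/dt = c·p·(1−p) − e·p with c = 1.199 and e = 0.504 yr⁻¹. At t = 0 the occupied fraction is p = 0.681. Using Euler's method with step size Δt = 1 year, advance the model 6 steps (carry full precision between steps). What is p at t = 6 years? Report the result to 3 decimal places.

Update rule: p ← p + [c·p·(1−p) − e·p]·Δt with Δt = 1.
step 1: Δp = -0.08275, p = 0.59825
step 2: Δp = -0.01334, p = 0.58491
step 3: Δp = -0.00369, p = 0.58122
step 4: Δp = -0.00109, p = 0.58013
step 5: Δp = -0.00033, p = 0.57979
step 6: Δp = -0.00010, p = 0.57969

0.580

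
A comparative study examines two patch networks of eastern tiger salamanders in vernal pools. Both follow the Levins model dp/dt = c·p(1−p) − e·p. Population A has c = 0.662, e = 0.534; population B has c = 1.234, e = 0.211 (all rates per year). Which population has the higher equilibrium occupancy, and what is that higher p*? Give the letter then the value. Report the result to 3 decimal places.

A: p*_A = 1 − 0.534/0.662 = 0.1934.
B: p*_B = 1 − 0.211/1.234 = 0.8290.
B is higher at 0.8290.

B, 0.829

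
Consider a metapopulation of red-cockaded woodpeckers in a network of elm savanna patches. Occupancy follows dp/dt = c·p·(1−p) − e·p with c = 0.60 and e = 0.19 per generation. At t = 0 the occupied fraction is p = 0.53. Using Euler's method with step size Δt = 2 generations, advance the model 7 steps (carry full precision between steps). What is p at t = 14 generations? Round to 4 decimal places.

0.6833

Update rule: p ← p + [c·p·(1−p) − e·p]·Δt with Δt = 2.
t = 2: p = 0.53000 + (+0.09752) = 0.62752
t = 4: p = 0.62752 + (+0.04203) = 0.66955
t = 6: p = 0.66955 + (+0.01108) = 0.68062
t = 8: p = 0.68062 + (+0.00221) = 0.68284
t = 10: p = 0.68284 + (+0.00041) = 0.68324
t = 12: p = 0.68324 + (+0.00007) = 0.68332
t = 14: p = 0.68332 + (+0.00001) = 0.68333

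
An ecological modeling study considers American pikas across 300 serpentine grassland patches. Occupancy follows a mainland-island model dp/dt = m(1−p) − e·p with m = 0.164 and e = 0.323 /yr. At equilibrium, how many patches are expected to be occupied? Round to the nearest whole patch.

p* = m/(m+e) = 0.164/0.4870 = 0.3368.
Expected occupied patches = N × p* = 300 × 0.3368 = 101.03 ≈ 101.

101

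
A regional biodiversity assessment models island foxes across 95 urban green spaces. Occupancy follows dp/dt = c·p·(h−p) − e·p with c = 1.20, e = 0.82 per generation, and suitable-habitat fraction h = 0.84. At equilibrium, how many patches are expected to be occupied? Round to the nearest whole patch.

15

p* = h − e/c = 0.84 − 0.6833 = 0.1567.
Expected occupied patches = N × p* = 95 × 0.1567 = 14.88 ≈ 15.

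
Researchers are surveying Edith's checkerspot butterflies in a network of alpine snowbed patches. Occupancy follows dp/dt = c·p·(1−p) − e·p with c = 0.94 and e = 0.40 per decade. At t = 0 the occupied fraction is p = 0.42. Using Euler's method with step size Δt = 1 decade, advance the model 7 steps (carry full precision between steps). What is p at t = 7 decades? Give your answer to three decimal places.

0.573

Update rule: p ← p + [c·p·(1−p) − e·p]·Δt with Δt = 1.
p: 0.42000 → 0.48098  (Δp = +0.06098)
p: 0.48098 → 0.52325  (Δp = +0.04227)
p: 0.52325 → 0.54844  (Δp = +0.02519)
p: 0.54844 → 0.56186  (Δp = +0.01342)
p: 0.56186 → 0.56852  (Δp = +0.00666)
p: 0.56852 → 0.57170  (Δp = +0.00318)
p: 0.57170 → 0.57319  (Δp = +0.00149)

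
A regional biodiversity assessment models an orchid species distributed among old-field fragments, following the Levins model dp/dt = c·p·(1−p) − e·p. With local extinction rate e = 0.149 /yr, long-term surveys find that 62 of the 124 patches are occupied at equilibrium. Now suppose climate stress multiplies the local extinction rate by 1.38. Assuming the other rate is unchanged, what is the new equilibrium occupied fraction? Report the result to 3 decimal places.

0.310

Observed p* = 62/124 = 0.50000.
Balance c(1−p*) = e gives c = e/(1 − 0.50000) = 0.149/0.50000 = 0.29800.
New p* = 1 − e/c = 1 − 0.20562/0.29800 = 0.31000.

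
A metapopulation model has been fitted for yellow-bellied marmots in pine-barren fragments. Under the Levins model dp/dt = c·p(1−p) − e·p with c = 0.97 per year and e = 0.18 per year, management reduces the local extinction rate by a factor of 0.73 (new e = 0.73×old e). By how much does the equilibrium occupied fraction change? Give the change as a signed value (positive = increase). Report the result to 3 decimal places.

Before: p* = 1 − 0.18/0.97 = 0.8144.
After the change, c = 0.97, e = 0.1314, so p* = 1 − 0.1314/0.97 = 0.8645.
Δp* = 0.8645 − 0.8144 = +0.0501.

0.050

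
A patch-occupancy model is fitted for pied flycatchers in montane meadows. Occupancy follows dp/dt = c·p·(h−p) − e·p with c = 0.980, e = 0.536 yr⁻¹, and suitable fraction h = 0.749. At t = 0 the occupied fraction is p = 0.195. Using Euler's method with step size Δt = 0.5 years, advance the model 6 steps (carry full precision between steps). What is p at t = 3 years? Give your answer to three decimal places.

0.198

Update rule: p ← p + [c·p·(h−p) − e·p]·Δt with Δt = 0.5.
t = 0.5: p = 0.19500 + (+0.00067) = 0.19567
t = 1: p = 0.19567 + (+0.00061) = 0.19629
t = 1.5: p = 0.19629 + (+0.00056) = 0.19684
t = 2: p = 0.19684 + (+0.00050) = 0.19735
t = 2.5: p = 0.19735 + (+0.00046) = 0.19780
t = 3: p = 0.19780 + (+0.00041) = 0.19821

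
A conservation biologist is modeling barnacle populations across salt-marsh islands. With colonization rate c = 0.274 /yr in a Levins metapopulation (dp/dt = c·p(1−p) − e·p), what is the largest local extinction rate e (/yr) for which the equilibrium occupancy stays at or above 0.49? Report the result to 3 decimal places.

1 − e/c ≥ 0.49 ⇒ e ≤ c(1 − 0.49) = 0.274 × 0.5100.
e_max = 0.1397.

0.140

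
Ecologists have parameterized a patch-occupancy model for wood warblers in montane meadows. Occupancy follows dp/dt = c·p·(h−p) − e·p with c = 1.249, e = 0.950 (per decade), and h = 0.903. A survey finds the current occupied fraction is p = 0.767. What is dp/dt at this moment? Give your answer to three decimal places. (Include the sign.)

-0.598

Colonization term: c·p·(h−p) = 1.249×0.767×0.1360 = 0.13029.
Extinction term: e·p = 0.72865.
dp/dt = 0.13029 − 0.72865 = -0.59836.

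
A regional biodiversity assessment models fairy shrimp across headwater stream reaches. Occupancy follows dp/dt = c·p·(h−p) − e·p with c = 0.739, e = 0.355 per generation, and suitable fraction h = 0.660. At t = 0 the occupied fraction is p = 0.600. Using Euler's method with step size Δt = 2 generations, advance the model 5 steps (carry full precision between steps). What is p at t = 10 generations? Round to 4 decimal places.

0.1905

Update rule: p ← p + [c·p·(h−p) − e·p]·Δt with Δt = 2.
t = 2: p = 0.60000 + (-0.37279) = 0.22721
t = 4: p = 0.22721 + (-0.01598) = 0.21123
t = 6: p = 0.21123 + (-0.00987) = 0.20136
t = 8: p = 0.20136 + (-0.00647) = 0.19489
t = 10: p = 0.19489 + (-0.00440) = 0.19049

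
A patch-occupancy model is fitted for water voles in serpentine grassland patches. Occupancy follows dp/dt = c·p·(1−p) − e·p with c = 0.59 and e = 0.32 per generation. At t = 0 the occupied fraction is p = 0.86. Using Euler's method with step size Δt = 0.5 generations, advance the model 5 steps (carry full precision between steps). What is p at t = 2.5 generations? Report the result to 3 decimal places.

0.581

Update rule: p ← p + [c·p·(1−p) − e·p]·Δt with Δt = 0.5.
t = 0.5: p = 0.86000 + (-0.10208) = 0.75792
t = 1: p = 0.75792 + (-0.06714) = 0.69078
t = 1.5: p = 0.69078 + (-0.04751) = 0.64327
t = 2: p = 0.64327 + (-0.03523) = 0.60804
t = 2.5: p = 0.60804 + (-0.02698) = 0.58106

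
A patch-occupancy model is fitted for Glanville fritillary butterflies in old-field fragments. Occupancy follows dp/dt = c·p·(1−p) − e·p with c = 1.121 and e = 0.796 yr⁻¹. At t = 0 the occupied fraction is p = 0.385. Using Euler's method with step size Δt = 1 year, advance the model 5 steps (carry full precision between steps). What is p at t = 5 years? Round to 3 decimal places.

0.299

Update rule: p ← p + [c·p·(1−p) − e·p]·Δt with Δt = 1.
step 1: Δp = -0.04104, p = 0.34396
step 2: Δp = -0.02084, p = 0.32313
step 3: Δp = -0.01203, p = 0.31110
step 4: Δp = -0.00739, p = 0.30371
step 5: Δp = -0.00470, p = 0.29902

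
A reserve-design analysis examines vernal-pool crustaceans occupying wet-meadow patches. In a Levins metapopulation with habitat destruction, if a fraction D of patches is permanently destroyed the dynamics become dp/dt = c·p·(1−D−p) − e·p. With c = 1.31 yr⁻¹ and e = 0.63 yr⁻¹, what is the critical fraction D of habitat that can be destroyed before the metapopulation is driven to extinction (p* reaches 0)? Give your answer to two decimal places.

0.52

The nontrivial equilibrium is p* = (1−D) − e/c; extinction occurs when this hits zero.
So D_crit = 1 − e/c = 1 − 0.63/1.31 = 1 − 0.4809 = 0.5191.
Note this equals the original equilibrium occupancy — the Levins extinction-debt result.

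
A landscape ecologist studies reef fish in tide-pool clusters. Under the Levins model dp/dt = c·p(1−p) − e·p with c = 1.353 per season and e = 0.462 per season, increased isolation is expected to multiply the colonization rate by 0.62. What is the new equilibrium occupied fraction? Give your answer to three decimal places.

0.449

Before: p* = 1 − 0.462/1.353 = 0.6585.
After the change, c = 0.83886, e = 0.462, so p* = 1 − 0.462/0.83886 = 0.4493.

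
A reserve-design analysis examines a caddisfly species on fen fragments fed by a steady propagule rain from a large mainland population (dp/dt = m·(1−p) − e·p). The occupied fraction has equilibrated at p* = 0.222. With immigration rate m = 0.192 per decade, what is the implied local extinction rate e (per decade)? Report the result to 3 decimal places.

At equilibrium m(1−p*) = e·p*, so e = m(1−p*)/p*.
e = 0.192 × 0.7780 / 0.222 = 0.6729.

0.673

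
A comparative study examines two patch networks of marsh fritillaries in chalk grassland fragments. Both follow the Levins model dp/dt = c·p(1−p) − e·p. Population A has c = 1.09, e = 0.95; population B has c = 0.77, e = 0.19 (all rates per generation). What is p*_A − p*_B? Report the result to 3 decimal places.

A: p*_A = 1 − 0.95/1.09 = 0.1284.
B: p*_B = 1 − 0.19/0.77 = 0.7532.
p*_A − p*_B = 0.1284 − 0.7532 = -0.6248.

-0.625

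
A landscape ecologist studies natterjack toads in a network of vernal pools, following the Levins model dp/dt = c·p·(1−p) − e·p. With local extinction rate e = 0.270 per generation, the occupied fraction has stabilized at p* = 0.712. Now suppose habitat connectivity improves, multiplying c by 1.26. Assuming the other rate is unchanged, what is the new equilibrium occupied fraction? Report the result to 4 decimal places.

0.7714

Balance c(1−p*) = e gives c = e/(1 − 0.71200) = 0.270/0.28800 = 0.93750.
New p* = 1 − e/c = 1 − 0.27000/1.18125 = 0.77143.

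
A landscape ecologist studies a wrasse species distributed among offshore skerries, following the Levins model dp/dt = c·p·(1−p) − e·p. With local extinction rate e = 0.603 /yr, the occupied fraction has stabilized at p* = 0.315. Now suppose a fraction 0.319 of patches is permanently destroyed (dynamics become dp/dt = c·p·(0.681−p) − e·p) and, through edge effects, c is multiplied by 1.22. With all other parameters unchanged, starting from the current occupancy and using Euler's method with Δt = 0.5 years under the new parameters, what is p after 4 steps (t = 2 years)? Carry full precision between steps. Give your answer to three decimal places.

Balance c(1−p*) = e gives c = e/(1 − 0.31500) = 0.603/0.68500 = 0.88029.
Starting from p₀ = 0.31500; update p ← p + (dp/dt)·Δt with the new parameters.
t = 0.5: p = 0.31500 + (-0.03306) = 0.28194
t = 1: p = 0.28194 + (-0.02459) = 0.25735
t = 1.5: p = 0.25735 + (-0.01905) = 0.23830
t = 2: p = 0.23830 + (-0.01520) = 0.22310

0.223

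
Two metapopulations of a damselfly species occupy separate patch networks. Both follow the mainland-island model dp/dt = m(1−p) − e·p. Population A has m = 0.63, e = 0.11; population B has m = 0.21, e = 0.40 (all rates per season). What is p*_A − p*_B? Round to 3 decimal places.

0.507

A: p*_A = m/(m+e) = 0.63/0.7400 = 0.8514.
B: p*_B = 0.21/0.6100 = 0.3443.
p*_A − p*_B = 0.8514 − 0.3443 = 0.5071.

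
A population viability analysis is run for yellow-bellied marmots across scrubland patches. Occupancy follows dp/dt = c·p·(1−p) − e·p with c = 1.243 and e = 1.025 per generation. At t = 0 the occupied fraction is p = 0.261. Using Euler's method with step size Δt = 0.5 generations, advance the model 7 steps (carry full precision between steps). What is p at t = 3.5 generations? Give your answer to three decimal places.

0.204

Update rule: p ← p + [c·p·(1−p) − e·p]·Δt with Δt = 0.5.
t = 0.5: p = 0.26100 + (-0.01389) = 0.24711
t = 1: p = 0.24711 + (-0.01102) = 0.23610
t = 1.5: p = 0.23610 + (-0.00891) = 0.22719
t = 2: p = 0.22719 + (-0.00731) = 0.21987
t = 2.5: p = 0.21987 + (-0.00608) = 0.21379
t = 3: p = 0.21379 + (-0.00510) = 0.20869
t = 3.5: p = 0.20869 + (-0.00432) = 0.20437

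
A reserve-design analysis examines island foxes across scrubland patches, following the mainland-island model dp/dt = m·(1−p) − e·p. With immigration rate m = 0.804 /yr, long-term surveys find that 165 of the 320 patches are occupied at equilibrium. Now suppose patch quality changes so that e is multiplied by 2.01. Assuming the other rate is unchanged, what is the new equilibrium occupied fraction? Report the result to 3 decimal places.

Observed p* = 165/320 = 0.51562.
Balance m(1−p*) = e·p* gives e = m(1−p*)/p* = 0.804×0.48438/0.51562 = 0.75529.
New p* = m/(m+e) = 0.80400/(0.80400+1.51813) = 0.34623.

0.346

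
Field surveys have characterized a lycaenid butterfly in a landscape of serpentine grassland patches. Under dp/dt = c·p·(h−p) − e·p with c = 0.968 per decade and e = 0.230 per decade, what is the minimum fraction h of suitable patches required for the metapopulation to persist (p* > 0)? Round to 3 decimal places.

p* = h − e/c is positive only when h > e/c.
h_min = e/c = 0.230/0.968 = 0.2376.

0.238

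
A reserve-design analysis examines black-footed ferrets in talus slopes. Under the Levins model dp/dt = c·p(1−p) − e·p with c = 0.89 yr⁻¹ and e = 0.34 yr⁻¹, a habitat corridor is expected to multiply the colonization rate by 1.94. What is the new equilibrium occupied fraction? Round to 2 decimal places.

0.80

Before: p* = 1 − 0.34/0.89 = 0.6180.
After the change, c = 1.7266, e = 0.34, so p* = 1 − 0.34/1.7266 = 0.8031.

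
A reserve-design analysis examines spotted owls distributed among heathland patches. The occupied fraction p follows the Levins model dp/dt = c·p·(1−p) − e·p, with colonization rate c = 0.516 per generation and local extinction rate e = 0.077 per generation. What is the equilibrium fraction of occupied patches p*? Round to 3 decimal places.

0.851

At equilibrium, colonization balances extinction: c·p*·(1−p*) = e·p*.
So p* = 1 − e/c = 1 − 0.077/0.516 = 1 − 0.1492 = 0.8508.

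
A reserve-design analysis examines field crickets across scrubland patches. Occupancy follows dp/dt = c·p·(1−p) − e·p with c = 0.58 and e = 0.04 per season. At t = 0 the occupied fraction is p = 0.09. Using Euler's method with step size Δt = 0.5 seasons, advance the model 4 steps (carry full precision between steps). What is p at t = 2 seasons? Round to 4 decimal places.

0.2080

Update rule: p ← p + [c·p·(1−p) − e·p]·Δt with Δt = 0.5.
step 1: Δp = +0.02195, p = 0.11195
step 2: Δp = +0.02659, p = 0.13854
step 3: Δp = +0.03184, p = 0.17038
step 4: Δp = +0.03758, p = 0.20797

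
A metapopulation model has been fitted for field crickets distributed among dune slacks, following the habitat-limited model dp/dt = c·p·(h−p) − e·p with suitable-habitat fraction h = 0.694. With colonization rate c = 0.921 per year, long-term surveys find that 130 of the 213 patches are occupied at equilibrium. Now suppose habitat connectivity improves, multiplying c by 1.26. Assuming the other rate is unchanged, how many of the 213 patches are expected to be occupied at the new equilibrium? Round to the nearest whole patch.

Observed p* = 130/213 = 0.61033.
Balance c(h−p*) = e gives e = 0.921×(0.694 − 0.61033) = 0.07706.
New p* = 0.694 − e/c = 0.694 − 0.07706/1.16046 = 0.62760.
Expected occupied = 213 × 0.62760 = 133.68 ≈ 134.

134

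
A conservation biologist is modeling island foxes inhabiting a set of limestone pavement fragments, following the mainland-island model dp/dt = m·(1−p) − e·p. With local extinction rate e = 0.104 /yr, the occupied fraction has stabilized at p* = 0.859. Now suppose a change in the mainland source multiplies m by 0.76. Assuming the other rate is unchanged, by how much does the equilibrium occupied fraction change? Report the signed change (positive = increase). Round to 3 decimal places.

-0.037

Balance m(1−p*) = e·p* gives m = e·p*/(1−p*) = 0.104×0.85900/0.14100 = 0.63359.
New p* = m/(m+e) = 0.48153/(0.48153+0.10400) = 0.82238.
Δp* = 0.82238 − 0.85900 = -0.03662.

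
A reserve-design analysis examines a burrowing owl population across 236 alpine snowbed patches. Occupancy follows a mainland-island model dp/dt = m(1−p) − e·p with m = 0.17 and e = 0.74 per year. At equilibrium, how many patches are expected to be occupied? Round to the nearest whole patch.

p* = m/(m+e) = 0.17/0.9100 = 0.1868.
Expected occupied patches = N × p* = 236 × 0.1868 = 44.09 ≈ 44.

44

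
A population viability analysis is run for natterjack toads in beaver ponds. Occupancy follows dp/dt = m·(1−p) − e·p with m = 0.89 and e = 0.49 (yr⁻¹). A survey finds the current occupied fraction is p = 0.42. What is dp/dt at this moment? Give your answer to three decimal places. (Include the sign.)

0.310

Colonization term: m·(1−p) = 0.89×0.5800 = 0.51620.
Extinction term: e·p = 0.20580.
dp/dt = 0.51620 − 0.20580 = 0.31040.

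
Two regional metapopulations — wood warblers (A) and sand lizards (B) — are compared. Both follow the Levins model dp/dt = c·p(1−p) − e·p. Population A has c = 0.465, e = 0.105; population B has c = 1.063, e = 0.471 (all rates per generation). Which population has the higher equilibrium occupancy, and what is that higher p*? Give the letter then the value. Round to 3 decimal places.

A, 0.774

A: p*_A = 1 − 0.105/0.465 = 0.7742.
B: p*_B = 1 − 0.471/1.063 = 0.5569.
A is higher at 0.7742.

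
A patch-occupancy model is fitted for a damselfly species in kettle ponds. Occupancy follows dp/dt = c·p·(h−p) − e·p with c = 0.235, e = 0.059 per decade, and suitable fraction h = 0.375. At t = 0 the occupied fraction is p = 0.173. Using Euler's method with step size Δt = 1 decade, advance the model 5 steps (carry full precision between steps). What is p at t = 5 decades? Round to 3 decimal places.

0.164

Update rule: p ← p + [c·p·(h−p) − e·p]·Δt with Δt = 1.
t = 1: p = 0.17300 + (-0.00199) = 0.17101
t = 2: p = 0.17101 + (-0.00189) = 0.16911
t = 3: p = 0.16911 + (-0.00180) = 0.16732
t = 4: p = 0.16732 + (-0.00171) = 0.16561
t = 5: p = 0.16561 + (-0.00162) = 0.16399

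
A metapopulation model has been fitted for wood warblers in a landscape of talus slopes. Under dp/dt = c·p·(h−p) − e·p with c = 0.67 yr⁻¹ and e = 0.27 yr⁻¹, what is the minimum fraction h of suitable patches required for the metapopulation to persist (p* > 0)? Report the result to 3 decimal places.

p* = h − e/c is positive only when h > e/c.
h_min = e/c = 0.27/0.67 = 0.4030.

0.403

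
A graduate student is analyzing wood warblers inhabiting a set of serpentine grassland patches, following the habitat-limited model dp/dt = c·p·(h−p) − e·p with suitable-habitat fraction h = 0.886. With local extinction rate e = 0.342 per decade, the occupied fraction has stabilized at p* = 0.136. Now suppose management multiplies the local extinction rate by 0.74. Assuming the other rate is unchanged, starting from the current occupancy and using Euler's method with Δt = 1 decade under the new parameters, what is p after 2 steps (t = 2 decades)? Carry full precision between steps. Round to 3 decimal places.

Balance c(h−p*) = e gives c = e/(0.886 − 0.13600) = 0.342/0.75000 = 0.45600.
Starting from p₀ = 0.13600; update p ← p + (dp/dt)·Δt with the new parameters.
p: 0.13600 → 0.14809  (Δp = +0.01209)
p: 0.14809 → 0.16044  (Δp = +0.01235)

0.160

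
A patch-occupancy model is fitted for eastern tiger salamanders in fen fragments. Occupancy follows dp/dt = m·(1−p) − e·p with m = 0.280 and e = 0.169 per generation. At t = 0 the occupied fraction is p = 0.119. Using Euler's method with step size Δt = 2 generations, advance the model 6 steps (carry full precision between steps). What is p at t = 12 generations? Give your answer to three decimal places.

Update rule: p ← p + [m·(1−p) − e·p]·Δt with Δt = 2.
t = 2: p = 0.11900 + (+0.45314) = 0.57214
t = 4: p = 0.57214 + (+0.04622) = 0.61836
t = 6: p = 0.61836 + (+0.00471) = 0.62307
t = 8: p = 0.62307 + (+0.00048) = 0.62355
t = 10: p = 0.62355 + (+0.00005) = 0.62360
t = 12: p = 0.62360 + (+0.00001) = 0.62361

0.624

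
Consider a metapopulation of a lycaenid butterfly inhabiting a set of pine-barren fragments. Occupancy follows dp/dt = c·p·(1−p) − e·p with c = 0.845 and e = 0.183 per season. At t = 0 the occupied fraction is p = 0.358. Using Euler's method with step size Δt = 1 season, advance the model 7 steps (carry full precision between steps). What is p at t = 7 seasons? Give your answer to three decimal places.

Update rule: p ← p + [c·p·(1−p) − e·p]·Δt with Δt = 1.
  1  |  dp/dt·Δt = +0.128697  |  p_1 = 0.486697
  2  |  dp/dt·Δt = +0.122035  |  p_2 = 0.608732
  3  |  dp/dt·Δt = +0.089862  |  p_3 = 0.698594
  4  |  dp/dt·Δt = +0.050081  |  p_4 = 0.748675
  5  |  dp/dt·Δt = +0.021988  |  p_5 = 0.770663
  6  |  dp/dt·Δt = +0.008315  |  p_6 = 0.778978
  7  |  dp/dt·Δt = +0.002932  |  p_7 = 0.781910

0.782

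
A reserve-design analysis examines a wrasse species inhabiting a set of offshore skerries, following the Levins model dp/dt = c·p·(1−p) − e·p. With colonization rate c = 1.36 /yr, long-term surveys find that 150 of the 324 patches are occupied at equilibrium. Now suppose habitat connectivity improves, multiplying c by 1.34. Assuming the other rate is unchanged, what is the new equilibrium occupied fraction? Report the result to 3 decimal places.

Observed p* = 150/324 = 0.46296.
Balance c(1−p*) = e gives e = 1.36×(1 − 0.46296) = 0.73037.
New p* = 1 − e/c = 1 − 0.73037/1.82240 = 0.59923.

0.599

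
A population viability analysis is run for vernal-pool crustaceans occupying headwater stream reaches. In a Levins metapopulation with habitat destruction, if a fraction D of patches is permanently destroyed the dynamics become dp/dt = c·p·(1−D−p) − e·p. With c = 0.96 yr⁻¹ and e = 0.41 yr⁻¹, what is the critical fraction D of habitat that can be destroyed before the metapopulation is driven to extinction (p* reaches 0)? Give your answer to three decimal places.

0.573

The nontrivial equilibrium is p* = (1−D) − e/c; extinction occurs when this hits zero.
So D_crit = 1 − e/c = 1 − 0.41/0.96 = 1 − 0.4271 = 0.5729.
Note this equals the original equilibrium occupancy — the Levins extinction-debt result.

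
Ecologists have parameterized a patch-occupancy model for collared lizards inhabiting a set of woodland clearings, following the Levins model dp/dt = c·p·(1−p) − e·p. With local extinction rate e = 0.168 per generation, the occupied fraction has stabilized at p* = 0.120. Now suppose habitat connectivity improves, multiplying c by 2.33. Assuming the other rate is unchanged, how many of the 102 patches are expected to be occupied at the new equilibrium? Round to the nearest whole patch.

Balance c(1−p*) = e gives c = e/(1 − 0.12000) = 0.168/0.88000 = 0.19091.
New p* = 1 − e/c = 1 − 0.16800/0.44482 = 0.62232.
Expected occupied = 102 × 0.62232 = 63.48 ≈ 63.

63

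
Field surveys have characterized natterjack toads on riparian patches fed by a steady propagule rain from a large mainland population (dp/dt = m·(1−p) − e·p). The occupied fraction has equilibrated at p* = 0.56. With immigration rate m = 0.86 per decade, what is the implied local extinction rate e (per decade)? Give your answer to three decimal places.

0.676

At equilibrium m(1−p*) = e·p*, so e = m(1−p*)/p*.
e = 0.86 × 0.4400 / 0.56 = 0.6757.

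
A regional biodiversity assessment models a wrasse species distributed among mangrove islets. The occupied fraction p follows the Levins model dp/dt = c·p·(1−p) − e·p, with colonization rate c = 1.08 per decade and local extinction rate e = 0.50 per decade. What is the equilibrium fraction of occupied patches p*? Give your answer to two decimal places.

0.54

Setting dp/dt = 0 and dividing through by p* gives c·(1−p*) = e.
So p* = 1 − e/c = 1 − 0.50/1.08 = 1 − 0.4630 = 0.5370.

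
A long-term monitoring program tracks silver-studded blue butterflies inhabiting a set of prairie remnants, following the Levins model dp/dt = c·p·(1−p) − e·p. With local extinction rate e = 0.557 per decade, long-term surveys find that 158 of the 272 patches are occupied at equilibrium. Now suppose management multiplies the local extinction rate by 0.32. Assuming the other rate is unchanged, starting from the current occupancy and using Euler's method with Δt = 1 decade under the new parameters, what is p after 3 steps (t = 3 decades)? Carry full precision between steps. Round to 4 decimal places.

Observed p* = 158/272 = 0.58088.
Balance c(1−p*) = e gives c = e/(1 − 0.58088) = 0.557/0.41912 = 1.32898.
Starting from p₀ = 0.58088; update p ← p + (dp/dt)·Δt with the new parameters.
step 1: Δp = +0.22002, p = 0.80090
step 2: Δp = +0.06917, p = 0.87007
step 3: Δp = -0.00484, p = 0.86523

0.8652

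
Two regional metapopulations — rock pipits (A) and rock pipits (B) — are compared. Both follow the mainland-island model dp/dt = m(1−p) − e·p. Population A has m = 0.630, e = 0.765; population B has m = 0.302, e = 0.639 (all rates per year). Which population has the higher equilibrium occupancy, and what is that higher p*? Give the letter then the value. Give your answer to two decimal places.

A: p*_A = m/(m+e) = 0.630/1.3950 = 0.4516.
B: p*_B = 0.302/0.9410 = 0.3209.
A is higher at 0.4516.

A, 0.45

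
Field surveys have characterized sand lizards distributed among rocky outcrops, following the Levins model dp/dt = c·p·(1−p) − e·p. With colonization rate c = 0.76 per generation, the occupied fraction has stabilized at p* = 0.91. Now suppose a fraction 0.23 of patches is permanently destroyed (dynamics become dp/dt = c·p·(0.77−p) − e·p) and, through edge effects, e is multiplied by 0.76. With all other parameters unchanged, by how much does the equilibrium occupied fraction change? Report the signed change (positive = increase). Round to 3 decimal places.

-0.208

Balance c(1−p*) = e gives e = 0.76×(1 − 0.91000) = 0.06840.
New p* = 0.77 − e/c = 0.77 − 0.05198/0.76000 = 0.70161.
Δp* = 0.70161 − 0.91000 = -0.20839.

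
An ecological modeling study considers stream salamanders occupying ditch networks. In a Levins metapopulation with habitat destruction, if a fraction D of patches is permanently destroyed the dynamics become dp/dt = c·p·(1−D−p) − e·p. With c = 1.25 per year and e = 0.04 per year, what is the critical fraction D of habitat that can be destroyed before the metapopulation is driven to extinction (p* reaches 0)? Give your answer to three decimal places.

The nontrivial equilibrium is p* = (1−D) − e/c; extinction occurs when this hits zero.
So D_crit = 1 − e/c = 1 − 0.04/1.25 = 1 − 0.0320 = 0.9680.
Note this equals the original equilibrium occupancy — the Levins extinction-debt result.

0.968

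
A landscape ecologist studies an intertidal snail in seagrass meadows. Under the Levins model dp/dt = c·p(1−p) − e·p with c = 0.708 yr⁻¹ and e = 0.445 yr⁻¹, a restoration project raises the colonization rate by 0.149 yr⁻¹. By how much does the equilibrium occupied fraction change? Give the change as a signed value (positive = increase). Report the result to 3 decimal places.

0.109

Before: p* = 1 − 0.445/0.708 = 0.3715.
After the change, c = 0.857, e = 0.445, so p* = 1 − 0.445/0.857 = 0.4807.
Δp* = 0.4807 − 0.3715 = +0.1093.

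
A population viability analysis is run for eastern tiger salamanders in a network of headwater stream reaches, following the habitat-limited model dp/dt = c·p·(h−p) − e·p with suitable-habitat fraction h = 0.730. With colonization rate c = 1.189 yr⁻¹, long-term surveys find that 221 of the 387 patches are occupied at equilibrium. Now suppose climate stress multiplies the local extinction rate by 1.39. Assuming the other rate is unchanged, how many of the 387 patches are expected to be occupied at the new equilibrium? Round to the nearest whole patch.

197

Observed p* = 221/387 = 0.57106.
Balance c(h−p*) = e gives e = 1.189×(0.73 − 0.57106) = 0.18898.
New p* = 0.73 − e/c = 0.73 − 0.26268/1.18900 = 0.50907.
Expected occupied = 387 × 0.50907 = 197.01 ≈ 197.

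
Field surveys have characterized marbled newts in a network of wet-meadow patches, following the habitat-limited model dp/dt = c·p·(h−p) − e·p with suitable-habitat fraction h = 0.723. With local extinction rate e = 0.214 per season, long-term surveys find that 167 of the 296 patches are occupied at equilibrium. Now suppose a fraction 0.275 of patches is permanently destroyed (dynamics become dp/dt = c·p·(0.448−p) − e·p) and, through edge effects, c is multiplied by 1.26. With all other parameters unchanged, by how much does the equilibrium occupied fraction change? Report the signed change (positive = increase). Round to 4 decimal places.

Observed p* = 167/296 = 0.56419.
Balance c(h−p*) = e gives c = e/(0.723 − 0.56419) = 0.214/0.15881 = 1.34752.
New p* = 0.448 − e/c = 0.448 − 0.21400/1.69788 = 0.32196.
Δp* = 0.32196 − 0.56419 = -0.24223.

-0.2422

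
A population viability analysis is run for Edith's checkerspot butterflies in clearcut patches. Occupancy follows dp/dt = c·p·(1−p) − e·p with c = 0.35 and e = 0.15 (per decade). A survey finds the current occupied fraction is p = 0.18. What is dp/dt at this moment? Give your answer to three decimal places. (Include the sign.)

Colonization term: c·p·(1−p) = 0.35×0.18×0.8200 = 0.05166.
Extinction term: e·p = 0.02700.
dp/dt = 0.05166 − 0.02700 = 0.02466.

0.025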